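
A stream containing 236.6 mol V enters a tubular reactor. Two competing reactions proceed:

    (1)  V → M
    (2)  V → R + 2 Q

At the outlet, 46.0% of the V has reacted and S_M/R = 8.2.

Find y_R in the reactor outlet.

0.0455

Conversion of V: V consumed = 0.46 × 236.6 = 108.8 mol = 1ξ₁ + 1ξ₂.
Selectivity: 1ξ₁ / (1ξ₂) = 8.2 → ξ₁ = 8.2 ξ₂.
Substitute: (1·8.2 + 1) ξ₂ = 108.8 → ξ₂ = 11.83 mol, ξ₁ = 97.01 mol.
Outlet amounts (n = n₀ + Σ ν·ξ):
  V: 236.6 − 1(97.01) − 1(11.83) = 127.8
  M: 0 + 1(97.01) = 97.01
  R: 0 + 1(11.83) = 11.83
  Q: 0 + 2(11.83) = 23.66
Total out = 260.3 mol; y_R = 11.83 / 260.3 = 0.04545.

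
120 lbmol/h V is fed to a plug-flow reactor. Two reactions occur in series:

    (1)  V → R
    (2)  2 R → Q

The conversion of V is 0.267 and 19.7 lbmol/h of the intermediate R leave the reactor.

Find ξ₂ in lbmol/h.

ξ₂ = 6.17 lbmol/h

Conversion of V: V consumed = 1ξ₁ = 0.267 × 120 → ξ₁ = 32.04 lbmol/h.
R balance: n_R = 0 + 1ξ₁ − 2ξ₂ = 19.7 → ξ₂ = (1·32.04 − 19.7)/2 = 6.17 lbmol/h.
Outlet amounts (n = n₀ + Σ ν·ξ):
  V: 120 − 1(32.04) = 87.96
  R: 0 + 1(32.04) − 2(6.17) = 19.7
  Q: 0 + 1(6.17) = 6.17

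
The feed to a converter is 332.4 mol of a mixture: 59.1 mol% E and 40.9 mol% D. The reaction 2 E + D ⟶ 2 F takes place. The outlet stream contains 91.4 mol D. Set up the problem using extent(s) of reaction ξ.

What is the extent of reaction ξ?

ξ = 44.6 mol

For D: n = n₀ − 1ξ → 91.4 = 136 − 1ξ, giving ξ = 44.55 mol.
Outlet amounts (n = n₀ + ν ξ):
  E: 196.4 − 2(44.55) = 107.3
  D: 136 − 1(44.55) = 91.4
  F: 0 + 2(44.55) = 89.1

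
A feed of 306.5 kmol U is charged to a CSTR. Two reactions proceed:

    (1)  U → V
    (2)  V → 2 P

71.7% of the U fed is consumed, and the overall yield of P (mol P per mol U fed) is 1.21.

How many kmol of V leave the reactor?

34.3 kmol

Conversion of U: U consumed = 1ξ₁ = 0.717 × 306.5 → ξ₁ = 219.8 kmol.
Yield of P: 2ξ₂ / 306.5 = 1.21 → ξ₂ = 185.4 kmol.
Outlet amounts (n = n₀ + Σ ν·ξ):
  U: 306.5 − 1(219.8) = 86.74
  V: 0 + 1(219.8) − 1(185.4) = 34.33
  P: 0 + 2(185.4) = 370.9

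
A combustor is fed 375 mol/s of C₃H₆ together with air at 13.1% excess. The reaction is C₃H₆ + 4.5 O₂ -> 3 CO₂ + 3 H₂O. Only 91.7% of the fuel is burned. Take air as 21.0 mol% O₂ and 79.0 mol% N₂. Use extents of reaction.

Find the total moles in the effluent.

Stoichiometric O₂ = 4.5 × 375 = 1688 mol/s; O₂ fed = 1688 × 1.131 = 1909 mol/s.
N₂ fed = 1909 × 79/21 = 7180 mol/s.
Fuel reacted = 0.917 × 375 → ξ = 343.9 mol/s.
Outlet (n = n₀ + ν ξ):
  C₃H₆: 375 − 1(343.9) = 31.12
  O₂: 1909 − 4.5(343.9) = 361.1
  N₂: 7180 (inert)
  CO₂: 0 + 3(343.9) = 1032
  H₂O: 0 + 3(343.9) = 1032
Total out = 31.12 + 361.1 + 7180 + 1032 + 1032 = 9635 mol/s.

9640 mol/s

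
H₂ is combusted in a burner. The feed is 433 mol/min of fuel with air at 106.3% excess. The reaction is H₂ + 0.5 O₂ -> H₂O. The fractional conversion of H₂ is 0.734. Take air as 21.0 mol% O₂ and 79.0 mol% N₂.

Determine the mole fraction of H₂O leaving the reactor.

0.132

Stoichiometric O₂ = 0.5 × 433 = 216.5 mol/min; O₂ fed = 216.5 × 2.063 = 446.6 mol/min.
N₂ fed = 446.6 × 79/21 = 1680 mol/min.
Fuel reacted = 0.734 × 433 → ξ = 317.8 mol/min.
Outlet (n = n₀ + ν ξ):
  H₂: 433 − 1(317.8) = 115.2
  O₂: 446.6 − 0.5(317.8) = 287.7
  N₂: 1680 (inert)
  H₂O: 0 + 1(317.8) = 317.8
Total out = 2401 mol/min; y_H₂O = 317.8 / 2401 = 0.1324.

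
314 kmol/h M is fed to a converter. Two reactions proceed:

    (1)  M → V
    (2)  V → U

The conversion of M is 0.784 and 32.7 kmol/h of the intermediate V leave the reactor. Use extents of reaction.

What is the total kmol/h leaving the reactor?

Conversion of M: M consumed = 1ξ₁ = 0.784 × 314 → ξ₁ = 246.2 kmol/h.
V balance: n_V = 0 + 1ξ₁ − 1ξ₂ = 32.7 → ξ₂ = (1·246.2 − 32.7)/1 = 213.5 kmol/h.
Outlet amounts (n = n₀ + Σ ν·ξ):
  M: 314 − 1(246.2) = 67.82
  V: 0 + 1(246.2) − 1(213.5) = 32.7
  U: 0 + 1(213.5) = 213.5
Total out = 67.82 + 32.7 + 213.5 = 314 kmol/h.

314 kmol/h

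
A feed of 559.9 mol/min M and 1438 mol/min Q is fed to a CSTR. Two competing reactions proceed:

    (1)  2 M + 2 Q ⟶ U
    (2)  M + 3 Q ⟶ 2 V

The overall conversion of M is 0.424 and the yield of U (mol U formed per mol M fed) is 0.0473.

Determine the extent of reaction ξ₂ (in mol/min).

Yield of U: 1ξ₁ / 559.9 = 0.0473 → ξ₁ = 26.48 mol/min.
Conversion of M: 2ξ₁ + 1ξ₂ = 0.424 × 559.9 = 237.4 → ξ₂ = 184.4 mol/min.
Outlet amounts (n = n₀ + Σ ν·ξ):
  M: 559.9 − 2(26.48) − 1(184.4) = 322.5
  Q: 1438 − 2(26.48) − 3(184.4) = 831.7
  U: 0 + 1(26.48) = 26.48
  V: 0 + 2(184.4) = 368.9

ξ₂ = 184 mol/min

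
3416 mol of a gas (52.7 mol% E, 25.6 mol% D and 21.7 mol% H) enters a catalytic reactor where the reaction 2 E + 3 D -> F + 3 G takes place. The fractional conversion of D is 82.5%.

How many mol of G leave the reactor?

721 mol

D reacted = 0.825 × 874.5 = 721.5 mol; ν_D = −3, so ξ = 721.5/3 = 240.5 mol.
Outlet amounts (n = n₀ + ν ξ):
  E: 1800 − 2(240.5) = 1319
  D: 874.5 − 3(240.5) = 153
  F: 0 + 1(240.5) = 240.5
  G: 0 + 3(240.5) = 721.5
  H: 741.3 (inert)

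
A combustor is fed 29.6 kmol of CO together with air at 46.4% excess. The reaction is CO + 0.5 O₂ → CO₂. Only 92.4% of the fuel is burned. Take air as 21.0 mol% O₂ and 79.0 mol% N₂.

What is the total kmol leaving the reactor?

Stoichiometric O₂ = 0.5 × 29.6 = 14.8 kmol; O₂ fed = 14.8 × 1.464 = 21.67 kmol.
N₂ fed = 21.67 × 79/21 = 81.51 kmol.
Fuel reacted = 0.924 × 29.6 → ξ = 27.35 kmol.
Outlet (n = n₀ + ν ξ):
  CO: 29.6 − 1(27.35) = 2.25
  O₂: 21.67 − 0.5(27.35) = 7.992
  N₂: 81.51 (inert)
  CO₂: 0 + 1(27.35) = 27.35
Total out = 2.25 + 7.992 + 81.51 + 27.35 = 119.1 kmol.

119 kmol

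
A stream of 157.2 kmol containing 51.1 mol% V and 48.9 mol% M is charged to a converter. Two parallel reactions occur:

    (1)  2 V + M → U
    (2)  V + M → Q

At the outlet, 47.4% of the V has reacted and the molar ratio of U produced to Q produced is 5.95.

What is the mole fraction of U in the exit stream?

0.147

Conversion of V: V consumed = 0.474 × 80.33 = 38.08 kmol = 2ξ₁ + 1ξ₂.
Selectivity: 1ξ₁ / (1ξ₂) = 5.95 → ξ₁ = 5.95 ξ₂.
Substitute: (2·5.95 + 1) ξ₂ = 38.08 → ξ₂ = 2.952 kmol, ξ₁ = 17.56 kmol.
Outlet amounts (n = n₀ + Σ ν·ξ):
  V: 80.33 − 2(17.56) − 1(2.952) = 42.25
  M: 76.87 − 1(17.56) − 1(2.952) = 56.36
  U: 0 + 1(17.56) = 17.56
  Q: 0 + 1(2.952) = 2.952
Total out = 119.1 kmol; y_U = 17.56 / 119.1 = 0.1474.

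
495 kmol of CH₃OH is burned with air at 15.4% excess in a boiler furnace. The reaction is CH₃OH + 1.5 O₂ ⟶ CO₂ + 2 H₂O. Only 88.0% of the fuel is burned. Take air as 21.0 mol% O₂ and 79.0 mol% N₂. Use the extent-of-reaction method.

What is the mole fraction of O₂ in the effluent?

Stoichiometric O₂ = 1.5 × 495 = 742.5 kmol; O₂ fed = 742.5 × 1.154 = 856.8 kmol.
N₂ fed = 856.8 × 79/21 = 3223 kmol.
Fuel reacted = 0.88 × 495 → ξ = 435.6 kmol.
Outlet (n = n₀ + ν ξ):
  CH₃OH: 495 − 1(435.6) = 59.4
  O₂: 856.8 − 1.5(435.6) = 203.4
  N₂: 3223 (inert)
  CO₂: 0 + 1(435.6) = 435.6
  H₂O: 0 + 2(435.6) = 871.2
Total out = 4793 kmol; y_O₂ = 203.4 / 4793 = 0.04245.

0.0424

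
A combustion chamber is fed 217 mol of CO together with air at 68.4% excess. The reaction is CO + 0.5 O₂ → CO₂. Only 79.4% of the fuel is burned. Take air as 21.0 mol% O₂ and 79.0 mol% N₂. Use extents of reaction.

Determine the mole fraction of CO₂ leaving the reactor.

Stoichiometric O₂ = 0.5 × 217 = 108.5 mol; O₂ fed = 108.5 × 1.684 = 182.7 mol.
N₂ fed = 182.7 × 79/21 = 687.4 mol.
Fuel reacted = 0.794 × 217 → ξ = 172.3 mol.
Outlet (n = n₀ + ν ξ):
  CO: 217 − 1(172.3) = 44.7
  O₂: 182.7 − 0.5(172.3) = 96.57
  N₂: 687.4 (inert)
  CO₂: 0 + 1(172.3) = 172.3
Total out = 1001 mol; y_CO₂ = 172.3 / 1001 = 0.1721.

0.172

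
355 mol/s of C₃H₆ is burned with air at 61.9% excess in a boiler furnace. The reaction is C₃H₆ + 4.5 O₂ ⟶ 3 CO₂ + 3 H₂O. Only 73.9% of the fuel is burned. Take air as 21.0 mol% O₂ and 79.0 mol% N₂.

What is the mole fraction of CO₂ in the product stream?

Stoichiometric O₂ = 4.5 × 355 = 1598 mol/s; O₂ fed = 1598 × 1.619 = 2586 mol/s.
N₂ fed = 2586 × 79/21 = 9730 mol/s.
Fuel reacted = 0.739 × 355 → ξ = 262.3 mol/s.
Outlet (n = n₀ + ν ξ):
  C₃H₆: 355 − 1(262.3) = 92.66
  O₂: 2586 − 4.5(262.3) = 1406
  N₂: 9730 (inert)
  CO₂: 0 + 3(262.3) = 787
  H₂O: 0 + 3(262.3) = 787
Total out = 12800 mol/s; y_CO₂ = 787 / 12800 = 0.06148.

0.0615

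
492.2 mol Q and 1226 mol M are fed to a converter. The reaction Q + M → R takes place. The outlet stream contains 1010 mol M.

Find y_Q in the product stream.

0.184

For M: n = n₀ − 1ξ → 1010 = 1226 − 1ξ, giving ξ = 216 mol.
Outlet amounts (n = n₀ + ν ξ):
  Q: 492.2 − 1(216) = 276.2
  M: 1226 − 1(216) = 1010
  R: 0 + 1(216) = 216
Total out = 1502 mol; y_Q = 276.2 / 1502 = 0.1839.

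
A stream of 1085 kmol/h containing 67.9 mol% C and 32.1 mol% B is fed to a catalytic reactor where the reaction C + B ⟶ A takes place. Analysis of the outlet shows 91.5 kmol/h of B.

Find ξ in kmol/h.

ξ = 257 kmol/h

For B: n = n₀ − 1ξ → 91.5 = 348.3 − 1ξ, giving ξ = 256.8 kmol/h.
Outlet amounts (n = n₀ + ν ξ):
  C: 736.7 − 1(256.8) = 479.9
  B: 348.3 − 1(256.8) = 91.5
  A: 0 + 1(256.8) = 256.8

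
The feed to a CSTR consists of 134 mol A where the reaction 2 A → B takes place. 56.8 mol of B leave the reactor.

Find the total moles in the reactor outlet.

77.2 mol

For B: n = n₀ + 1ξ → 56.8 = 0 + 1ξ, giving ξ = 56.8 mol.
Outlet amounts (n = n₀ + ν ξ):
  A: 134 − 2(56.8) = 20.4
  B: 0 + 1(56.8) = 56.8
Total out = 20.4 + 56.8 = 77.2 mol.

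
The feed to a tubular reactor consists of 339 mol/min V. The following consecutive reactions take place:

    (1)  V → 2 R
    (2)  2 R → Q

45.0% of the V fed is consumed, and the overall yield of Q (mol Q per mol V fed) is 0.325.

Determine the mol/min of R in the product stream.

Conversion of V: V consumed = 1ξ₁ = 0.45 × 339 → ξ₁ = 152.6 mol/min.
Yield of Q: 1ξ₂ / 339 = 0.325 → ξ₂ = 110.2 mol/min.
Outlet amounts (n = n₀ + Σ ν·ξ):
  V: 339 − 1(152.6) = 186.4
  R: 0 + 2(152.6) − 2(110.2) = 84.75
  Q: 0 + 1(110.2) = 110.2

84.8 mol/min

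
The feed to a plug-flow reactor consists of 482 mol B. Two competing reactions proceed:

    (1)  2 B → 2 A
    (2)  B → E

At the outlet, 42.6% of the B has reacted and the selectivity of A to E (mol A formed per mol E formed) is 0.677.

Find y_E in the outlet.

0.254

Conversion of B: B consumed = 0.426 × 482 = 205.3 mol = 2ξ₁ + 1ξ₂.
Selectivity: 2ξ₁ / (1ξ₂) = 0.677 → ξ₁ = 0.3385 ξ₂.
Substitute: (2·0.3385 + 1) ξ₂ = 205.3 → ξ₂ = 122.4 mol, ξ₁ = 41.45 mol.
Outlet amounts (n = n₀ + Σ ν·ξ):
  B: 482 − 2(41.45) − 1(122.4) = 276.7
  A: 0 + 2(41.45) = 82.89
  E: 0 + 1(122.4) = 122.4
Total out = 482 mol; y_E = 122.4 / 482 = 0.254.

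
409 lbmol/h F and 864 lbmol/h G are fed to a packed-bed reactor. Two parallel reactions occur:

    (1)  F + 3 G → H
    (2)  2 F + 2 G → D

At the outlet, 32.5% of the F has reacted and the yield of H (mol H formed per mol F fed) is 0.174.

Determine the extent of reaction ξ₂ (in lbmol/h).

ξ₂ = 30.9 lbmol/h

Yield of H: 1ξ₁ / 409 = 0.174 → ξ₁ = 71.17 lbmol/h.
Conversion of F: 1ξ₁ + 2ξ₂ = 0.325 × 409 = 132.9 → ξ₂ = 30.88 lbmol/h.
Outlet amounts (n = n₀ + Σ ν·ξ):
  F: 409 − 1(71.17) − 2(30.88) = 276.1
  G: 864 − 3(71.17) − 2(30.88) = 588.7
  H: 0 + 1(71.17) = 71.17
  D: 0 + 1(30.88) = 30.88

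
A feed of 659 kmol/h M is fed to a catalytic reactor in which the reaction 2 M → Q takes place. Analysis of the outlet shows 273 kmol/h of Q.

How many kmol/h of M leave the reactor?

113 kmol/h

For Q: n = n₀ + 1ξ → 273 = 0 + 1ξ, giving ξ = 273 kmol/h.
Outlet amounts (n = n₀ + ν ξ):
  M: 659 − 2(273) = 113
  Q: 0 + 1(273) = 273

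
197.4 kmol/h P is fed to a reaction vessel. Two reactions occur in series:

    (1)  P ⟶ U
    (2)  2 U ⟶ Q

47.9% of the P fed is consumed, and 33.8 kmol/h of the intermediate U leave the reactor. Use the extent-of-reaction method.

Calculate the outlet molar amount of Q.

Conversion of P: P consumed = 1ξ₁ = 0.479 × 197.4 → ξ₁ = 94.55 kmol/h.
U balance: n_U = 0 + 1ξ₁ − 2ξ₂ = 33.8 → ξ₂ = (1·94.55 − 33.8)/2 = 30.38 kmol/h.
Outlet amounts (n = n₀ + Σ ν·ξ):
  P: 197.4 − 1(94.55) = 102.8
  U: 0 + 1(94.55) − 2(30.38) = 33.8
  Q: 0 + 1(30.38) = 30.38

30.4 kmol/h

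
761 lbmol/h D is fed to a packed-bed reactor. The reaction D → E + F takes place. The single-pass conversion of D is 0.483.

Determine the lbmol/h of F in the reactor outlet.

D reacted = 0.483 × 761 = 367.6 lbmol/h; ν_D = −1, so ξ = 367.6/1 = 367.6 lbmol/h.
Outlet amounts (n = n₀ + ν ξ):
  D: 761 − 1(367.6) = 393.4
  E: 0 + 1(367.6) = 367.6
  F: 0 + 1(367.6) = 367.6

368 lbmol/h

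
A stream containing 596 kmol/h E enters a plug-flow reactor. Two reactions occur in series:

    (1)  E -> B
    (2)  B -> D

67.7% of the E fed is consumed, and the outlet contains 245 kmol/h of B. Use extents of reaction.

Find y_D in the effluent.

Conversion of E: E consumed = 1ξ₁ = 0.677 × 596 → ξ₁ = 403.5 kmol/h.
B balance: n_B = 0 + 1ξ₁ − 1ξ₂ = 245 → ξ₂ = (1·403.5 − 245)/1 = 158.5 kmol/h.
Outlet amounts (n = n₀ + Σ ν·ξ):
  E: 596 − 1(403.5) = 192.5
  B: 0 + 1(403.5) − 1(158.5) = 245
  D: 0 + 1(158.5) = 158.5
Total out = 596 kmol/h; y_D = 158.5 / 596 = 0.2659.

0.266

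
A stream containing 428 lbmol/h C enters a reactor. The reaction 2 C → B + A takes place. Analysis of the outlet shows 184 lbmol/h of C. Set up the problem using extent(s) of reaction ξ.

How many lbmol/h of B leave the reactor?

For C: n = n₀ − 2ξ → 184 = 428 − 2ξ, giving ξ = 122 lbmol/h.
Outlet amounts (n = n₀ + ν ξ):
  C: 428 − 2(122) = 184
  B: 0 + 1(122) = 122
  A: 0 + 1(122) = 122

122 lbmol/h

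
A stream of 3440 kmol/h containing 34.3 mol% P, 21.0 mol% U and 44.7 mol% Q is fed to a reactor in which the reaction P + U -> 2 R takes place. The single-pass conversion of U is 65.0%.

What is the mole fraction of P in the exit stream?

U reacted = 0.65 × 722.4 = 469.6 kmol/h; ν_U = −1, so ξ = 469.6/1 = 469.6 kmol/h.
Outlet amounts (n = n₀ + ν ξ):
  P: 1180 − 1(469.6) = 710.4
  U: 722.4 − 1(469.6) = 252.8
  R: 0 + 2(469.6) = 939.1
  Q: 1538 (inert)
Total out = 3440 kmol/h; y_P = 710.4 / 3440 = 0.2065.

0.206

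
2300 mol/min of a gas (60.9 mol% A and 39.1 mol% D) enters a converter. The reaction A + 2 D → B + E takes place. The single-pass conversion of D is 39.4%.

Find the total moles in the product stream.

D reacted = 0.394 × 899.3 = 354.3 mol/min; ν_D = −2, so ξ = 354.3/2 = 177.2 mol/min.
Outlet amounts (n = n₀ + ν ξ):
  A: 1401 − 1(177.2) = 1224
  D: 899.3 − 2(177.2) = 545
  B: 0 + 1(177.2) = 177.2
  E: 0 + 1(177.2) = 177.2
Total out = 1224 + 545 + 177.2 + 177.2 = 2123 mol/min.

2120 mol/min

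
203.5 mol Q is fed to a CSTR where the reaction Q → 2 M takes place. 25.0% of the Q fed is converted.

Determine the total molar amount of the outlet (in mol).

Q reacted = 0.25 × 203.5 = 50.88 mol; ν_Q = −1, so ξ = 50.88/1 = 50.88 mol.
Outlet amounts (n = n₀ + ν ξ):
  Q: 203.5 − 1(50.88) = 152.6
  M: 0 + 2(50.88) = 101.8
Total out = 152.6 + 101.8 = 254.4 mol.

254 mol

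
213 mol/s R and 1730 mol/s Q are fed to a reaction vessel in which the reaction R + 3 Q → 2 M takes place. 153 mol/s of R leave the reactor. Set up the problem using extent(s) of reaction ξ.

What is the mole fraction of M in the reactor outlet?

For R: n = n₀ − 1ξ → 153 = 213 − 1ξ, giving ξ = 60 mol/s.
Outlet amounts (n = n₀ + ν ξ):
  R: 213 − 1(60) = 153
  Q: 1730 − 3(60) = 1550
  M: 0 + 2(60) = 120
Total out = 1823 mol/s; y_M = 120 / 1823 = 0.06583.

0.0658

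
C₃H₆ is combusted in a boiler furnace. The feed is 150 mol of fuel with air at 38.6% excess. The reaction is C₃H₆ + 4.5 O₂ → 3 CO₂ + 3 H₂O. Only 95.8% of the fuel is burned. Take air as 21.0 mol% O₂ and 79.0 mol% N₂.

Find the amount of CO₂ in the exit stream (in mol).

431 mol

Stoichiometric O₂ = 4.5 × 150 = 675 mol; O₂ fed = 675 × 1.386 = 935.6 mol.
N₂ fed = 935.6 × 79/21 = 3519 mol.
Fuel reacted = 0.958 × 150 → ξ = 143.7 mol.
Outlet (n = n₀ + ν ξ):
  C₃H₆: 150 − 1(143.7) = 6.3
  O₂: 935.6 − 4.5(143.7) = 288.9
  N₂: 3519 (inert)
  CO₂: 0 + 3(143.7) = 431.1
  H₂O: 0 + 3(143.7) = 431.1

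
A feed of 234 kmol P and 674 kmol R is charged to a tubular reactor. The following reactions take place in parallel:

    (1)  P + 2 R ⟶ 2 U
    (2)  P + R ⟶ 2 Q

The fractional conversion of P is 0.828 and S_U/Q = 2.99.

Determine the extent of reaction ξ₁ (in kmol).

ξ₁ = 145 kmol

Conversion of P: P consumed = 0.828 × 234 = 193.8 kmol = 1ξ₁ + 1ξ₂.
Selectivity: 2ξ₁ / (2ξ₂) = 2.99 → ξ₁ = 2.99 ξ₂.
Substitute: (1·2.99 + 1) ξ₂ = 193.8 → ξ₂ = 48.56 kmol, ξ₁ = 145.2 kmol.
Outlet amounts (n = n₀ + Σ ν·ξ):
  P: 234 − 1(145.2) − 1(48.56) = 40.25
  R: 674 − 2(145.2) − 1(48.56) = 335.1
  U: 0 + 2(145.2) = 290.4
  Q: 0 + 2(48.56) = 97.12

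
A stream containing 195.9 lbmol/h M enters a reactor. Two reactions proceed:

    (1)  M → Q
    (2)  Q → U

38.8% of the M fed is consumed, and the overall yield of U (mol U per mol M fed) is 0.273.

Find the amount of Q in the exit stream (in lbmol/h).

Conversion of M: M consumed = 1ξ₁ = 0.388 × 195.9 → ξ₁ = 76.01 lbmol/h.
Yield of U: 1ξ₂ / 195.9 = 0.273 → ξ₂ = 53.48 lbmol/h.
Outlet amounts (n = n₀ + Σ ν·ξ):
  M: 195.9 − 1(76.01) = 119.9
  Q: 0 + 1(76.01) − 1(53.48) = 22.53
  U: 0 + 1(53.48) = 53.48

22.5 lbmol/h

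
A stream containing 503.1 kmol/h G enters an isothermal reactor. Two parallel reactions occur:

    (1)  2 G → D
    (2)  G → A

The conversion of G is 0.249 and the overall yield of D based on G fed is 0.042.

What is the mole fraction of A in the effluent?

0.172

Yield of D: 1ξ₁ / 503.1 = 0.042 → ξ₁ = 21.13 kmol/h.
Conversion of G: 2ξ₁ + 1ξ₂ = 0.249 × 503.1 = 125.3 → ξ₂ = 83.01 kmol/h.
Outlet amounts (n = n₀ + Σ ν·ξ):
  G: 503.1 − 2(21.13) − 1(83.01) = 377.8
  D: 0 + 1(21.13) = 21.13
  A: 0 + 1(83.01) = 83.01
Total out = 482 kmol/h; y_A = 83.01 / 482 = 0.1722.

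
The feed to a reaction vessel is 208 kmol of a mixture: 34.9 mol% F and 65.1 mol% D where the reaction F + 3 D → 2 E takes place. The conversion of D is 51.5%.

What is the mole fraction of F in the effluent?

0.306

D reacted = 0.515 × 135.4 = 69.74 kmol; ν_D = −3, so ξ = 69.74/3 = 23.25 kmol.
Outlet amounts (n = n₀ + ν ξ):
  F: 72.59 − 1(23.25) = 49.35
  D: 135.4 − 3(23.25) = 65.67
  E: 0 + 2(23.25) = 46.49
Total out = 161.5 kmol; y_F = 49.35 / 161.5 = 0.3055.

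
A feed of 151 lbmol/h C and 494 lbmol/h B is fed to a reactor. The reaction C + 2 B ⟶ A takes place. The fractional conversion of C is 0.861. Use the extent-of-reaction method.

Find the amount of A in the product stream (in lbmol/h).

C reacted = 0.861 × 151 = 130 lbmol/h; ν_C = −1, so ξ = 130/1 = 130 lbmol/h.
Outlet amounts (n = n₀ + ν ξ):
  C: 151 − 1(130) = 20.99
  B: 494 − 2(130) = 234
  A: 0 + 1(130) = 130

130 lbmol/h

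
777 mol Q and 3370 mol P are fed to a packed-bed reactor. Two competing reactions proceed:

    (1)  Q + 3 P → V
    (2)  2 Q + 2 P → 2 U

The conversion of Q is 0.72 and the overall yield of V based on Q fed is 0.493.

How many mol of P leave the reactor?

Yield of V: 1ξ₁ / 777 = 0.493 → ξ₁ = 383.1 mol.
Conversion of Q: 1ξ₁ + 2ξ₂ = 0.72 × 777 = 559.4 → ξ₂ = 88.19 mol.
Outlet amounts (n = n₀ + Σ ν·ξ):
  Q: 777 − 1(383.1) − 2(88.19) = 217.6
  P: 3370 − 3(383.1) − 2(88.19) = 2044
  V: 0 + 1(383.1) = 383.1
  U: 0 + 2(88.19) = 176.4

2040 mol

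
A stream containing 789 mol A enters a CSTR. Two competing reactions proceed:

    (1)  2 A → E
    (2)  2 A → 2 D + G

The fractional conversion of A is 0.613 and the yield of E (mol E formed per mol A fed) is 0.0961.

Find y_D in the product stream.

Yield of E: 1ξ₁ / 789 = 0.0961 → ξ₁ = 75.82 mol.
Conversion of A: 2ξ₁ + 2ξ₂ = 0.613 × 789 = 483.7 → ξ₂ = 166 mol.
Outlet amounts (n = n₀ + Σ ν·ξ):
  A: 789 − 2(75.82) − 2(166) = 305.3
  E: 0 + 1(75.82) = 75.82
  D: 0 + 2(166) = 332
  G: 0 + 1(166) = 166
Total out = 879.2 mol; y_D = 332 / 879.2 = 0.3776.

0.378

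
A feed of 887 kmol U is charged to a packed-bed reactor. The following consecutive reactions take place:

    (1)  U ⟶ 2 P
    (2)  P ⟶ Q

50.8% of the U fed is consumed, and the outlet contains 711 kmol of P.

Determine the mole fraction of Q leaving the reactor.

Conversion of U: U consumed = 1ξ₁ = 0.508 × 887 → ξ₁ = 450.6 kmol.
P balance: n_P = 0 + 2ξ₁ − 1ξ₂ = 711 → ξ₂ = (2·450.6 − 711)/1 = 190.2 kmol.
Outlet amounts (n = n₀ + Σ ν·ξ):
  U: 887 − 1(450.6) = 436.4
  P: 0 + 2(450.6) − 1(190.2) = 711
  Q: 0 + 1(190.2) = 190.2
Total out = 1338 kmol; y_Q = 190.2 / 1338 = 0.1422.

0.142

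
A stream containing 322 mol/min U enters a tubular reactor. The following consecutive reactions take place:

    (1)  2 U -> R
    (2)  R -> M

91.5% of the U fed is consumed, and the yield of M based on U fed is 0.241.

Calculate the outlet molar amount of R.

Conversion of U: U consumed = 2ξ₁ = 0.915 × 322 → ξ₁ = 147.3 mol/min.
Yield of M: 1ξ₂ / 322 = 0.241 → ξ₂ = 77.6 mol/min.
Outlet amounts (n = n₀ + Σ ν·ξ):
  U: 322 − 2(147.3) = 27.37
  R: 0 + 1(147.3) − 1(77.6) = 69.71
  M: 0 + 1(77.6) = 77.6

69.7 mol/min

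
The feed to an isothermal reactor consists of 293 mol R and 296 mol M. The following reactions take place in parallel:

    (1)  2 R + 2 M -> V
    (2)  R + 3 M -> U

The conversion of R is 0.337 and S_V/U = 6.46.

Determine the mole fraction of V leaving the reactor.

0.107

Conversion of R: R consumed = 0.337 × 293 = 98.74 mol = 2ξ₁ + 1ξ₂.
Selectivity: 1ξ₁ / (1ξ₂) = 6.46 → ξ₁ = 6.46 ξ₂.
Substitute: (2·6.46 + 1) ξ₂ = 98.74 → ξ₂ = 7.093 mol, ξ₁ = 45.82 mol.
Outlet amounts (n = n₀ + Σ ν·ξ):
  R: 293 − 2(45.82) − 1(7.093) = 194.3
  M: 296 − 2(45.82) − 3(7.093) = 183.1
  V: 0 + 1(45.82) = 45.82
  U: 0 + 1(7.093) = 7.093
Total out = 430.2 mol; y_V = 45.82 / 430.2 = 0.1065.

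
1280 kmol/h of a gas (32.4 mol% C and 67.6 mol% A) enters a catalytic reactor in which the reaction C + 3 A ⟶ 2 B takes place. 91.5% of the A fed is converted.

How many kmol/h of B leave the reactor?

528 kmol/h

A reacted = 0.915 × 865.3 = 791.7 kmol/h; ν_A = −3, so ξ = 791.7/3 = 263.9 kmol/h.
Outlet amounts (n = n₀ + ν ξ):
  C: 414.7 − 1(263.9) = 150.8
  A: 865.3 − 3(263.9) = 73.55
  B: 0 + 2(263.9) = 527.8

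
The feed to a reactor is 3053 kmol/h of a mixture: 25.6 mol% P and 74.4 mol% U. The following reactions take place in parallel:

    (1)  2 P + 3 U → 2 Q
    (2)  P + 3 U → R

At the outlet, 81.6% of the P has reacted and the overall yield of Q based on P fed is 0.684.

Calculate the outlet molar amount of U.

Yield of Q: 2ξ₁ / 781.6 = 0.684 → ξ₁ = 267.3 kmol/h.
Conversion of P: 2ξ₁ + 1ξ₂ = 0.816 × 781.6 = 637.8 → ξ₂ = 103.2 kmol/h.
Outlet amounts (n = n₀ + Σ ν·ξ):
  P: 781.6 − 2(267.3) − 1(103.2) = 143.8
  U: 2271 − 3(267.3) − 3(103.2) = 1160
  Q: 0 + 2(267.3) = 534.6
  R: 0 + 1(103.2) = 103.2

1160 kmol/h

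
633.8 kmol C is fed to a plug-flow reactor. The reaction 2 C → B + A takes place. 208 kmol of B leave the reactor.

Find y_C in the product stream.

For B: n = n₀ + 1ξ → 208 = 0 + 1ξ, giving ξ = 208 kmol.
Outlet amounts (n = n₀ + ν ξ):
  C: 633.8 − 2(208) = 217.8
  B: 0 + 1(208) = 208
  A: 0 + 1(208) = 208
Total out = 633.8 kmol; y_C = 217.8 / 633.8 = 0.3436.

0.344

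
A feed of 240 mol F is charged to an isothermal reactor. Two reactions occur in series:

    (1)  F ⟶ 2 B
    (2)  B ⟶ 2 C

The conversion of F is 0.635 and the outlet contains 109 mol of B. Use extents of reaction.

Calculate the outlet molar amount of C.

392 mol

Conversion of F: F consumed = 1ξ₁ = 0.635 × 240 → ξ₁ = 152.4 mol.
B balance: n_B = 0 + 2ξ₁ − 1ξ₂ = 109 → ξ₂ = (2·152.4 − 109)/1 = 195.8 mol.
Outlet amounts (n = n₀ + Σ ν·ξ):
  F: 240 − 1(152.4) = 87.6
  B: 0 + 2(152.4) − 1(195.8) = 109
  C: 0 + 2(195.8) = 391.6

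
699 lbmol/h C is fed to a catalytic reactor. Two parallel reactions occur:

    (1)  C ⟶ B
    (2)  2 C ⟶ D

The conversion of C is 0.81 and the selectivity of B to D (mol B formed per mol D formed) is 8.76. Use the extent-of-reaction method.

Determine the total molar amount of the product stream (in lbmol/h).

646 lbmol/h

Conversion of C: C consumed = 0.81 × 699 = 566.2 lbmol/h = 1ξ₁ + 2ξ₂.
Selectivity: 1ξ₁ / (1ξ₂) = 8.76 → ξ₁ = 8.76 ξ₂.
Substitute: (1·8.76 + 2) ξ₂ = 566.2 → ξ₂ = 52.62 lbmol/h, ξ₁ = 461 lbmol/h.
Outlet amounts (n = n₀ + Σ ν·ξ):
  C: 699 − 1(461) − 2(52.62) = 132.8
  B: 0 + 1(461) = 461
  D: 0 + 1(52.62) = 52.62
Total out = 132.8 + 461 + 52.62 = 646.4 lbmol/h.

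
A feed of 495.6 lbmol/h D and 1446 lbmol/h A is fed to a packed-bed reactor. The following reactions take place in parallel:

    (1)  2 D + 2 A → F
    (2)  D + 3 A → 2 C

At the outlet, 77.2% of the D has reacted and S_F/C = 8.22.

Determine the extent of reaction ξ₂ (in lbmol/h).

ξ₂ = 11.3 lbmol/h

Conversion of D: D consumed = 0.772 × 495.6 = 382.6 lbmol/h = 2ξ₁ + 1ξ₂.
Selectivity: 1ξ₁ / (2ξ₂) = 8.22 → ξ₁ = 16.44 ξ₂.
Substitute: (2·16.44 + 1) ξ₂ = 382.6 → ξ₂ = 11.29 lbmol/h, ξ₁ = 185.7 lbmol/h.
Outlet amounts (n = n₀ + Σ ν·ξ):
  D: 495.6 − 2(185.7) − 1(11.29) = 113
  A: 1446 − 2(185.7) − 3(11.29) = 1041
  F: 0 + 1(185.7) = 185.7
  C: 0 + 2(11.29) = 22.59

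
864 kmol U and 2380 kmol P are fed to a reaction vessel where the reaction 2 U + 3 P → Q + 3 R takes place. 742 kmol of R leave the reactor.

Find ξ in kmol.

ξ = 247 kmol

For R: n = n₀ + 3ξ → 742 = 0 + 3ξ, giving ξ = 247.3 kmol.
Outlet amounts (n = n₀ + ν ξ):
  U: 864 − 2(247.3) = 369.3
  P: 2380 − 3(247.3) = 1638
  Q: 0 + 1(247.3) = 247.3
  R: 0 + 3(247.3) = 742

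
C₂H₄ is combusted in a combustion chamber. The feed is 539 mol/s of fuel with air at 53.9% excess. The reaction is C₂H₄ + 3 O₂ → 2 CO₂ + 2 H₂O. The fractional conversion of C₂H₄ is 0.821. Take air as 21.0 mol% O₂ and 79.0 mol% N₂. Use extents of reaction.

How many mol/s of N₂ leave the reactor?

Stoichiometric O₂ = 3 × 539 = 1617 mol/s; O₂ fed = 1617 × 1.539 = 2489 mol/s.
N₂ fed = 2489 × 79/21 = 9362 mol/s.
Fuel reacted = 0.821 × 539 → ξ = 442.5 mol/s.
Outlet (n = n₀ + ν ξ):
  C₂H₄: 539 − 1(442.5) = 96.48
  O₂: 2489 − 3(442.5) = 1161
  N₂: 9362 (inert)
  CO₂: 0 + 2(442.5) = 885
  H₂O: 0 + 2(442.5) = 885

9360 mol/s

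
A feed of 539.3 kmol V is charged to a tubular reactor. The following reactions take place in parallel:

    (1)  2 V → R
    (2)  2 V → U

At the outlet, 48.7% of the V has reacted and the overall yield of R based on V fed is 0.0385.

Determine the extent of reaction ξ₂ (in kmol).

ξ₂ = 111 kmol

Yield of R: 1ξ₁ / 539.3 = 0.0385 → ξ₁ = 20.76 kmol.
Conversion of V: 2ξ₁ + 2ξ₂ = 0.487 × 539.3 = 262.6 → ξ₂ = 110.6 kmol.
Outlet amounts (n = n₀ + Σ ν·ξ):
  V: 539.3 − 2(20.76) − 2(110.6) = 276.7
  R: 0 + 1(20.76) = 20.76
  U: 0 + 1(110.6) = 110.6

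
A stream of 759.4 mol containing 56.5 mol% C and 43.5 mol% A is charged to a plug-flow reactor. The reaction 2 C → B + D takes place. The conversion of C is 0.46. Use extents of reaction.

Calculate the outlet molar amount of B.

98.7 mol

C reacted = 0.46 × 429.1 = 197.4 mol; ν_C = −2, so ξ = 197.4/2 = 98.68 mol.
Outlet amounts (n = n₀ + ν ξ):
  C: 429.1 − 2(98.68) = 231.7
  B: 0 + 1(98.68) = 98.68
  D: 0 + 1(98.68) = 98.68
  A: 330.3 (inert)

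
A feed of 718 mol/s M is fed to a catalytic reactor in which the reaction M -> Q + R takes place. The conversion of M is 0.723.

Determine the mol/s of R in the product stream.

M reacted = 0.723 × 718 = 519.1 mol/s; ν_M = −1, so ξ = 519.1/1 = 519.1 mol/s.
Outlet amounts (n = n₀ + ν ξ):
  M: 718 − 1(519.1) = 198.9
  Q: 0 + 1(519.1) = 519.1
  R: 0 + 1(519.1) = 519.1

519 mol/s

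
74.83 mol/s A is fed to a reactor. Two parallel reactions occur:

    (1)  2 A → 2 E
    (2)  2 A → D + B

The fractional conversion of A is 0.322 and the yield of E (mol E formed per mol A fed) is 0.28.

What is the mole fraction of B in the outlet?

0.021

Yield of E: 2ξ₁ / 74.83 = 0.28 → ξ₁ = 10.48 mol/s.
Conversion of A: 2ξ₁ + 2ξ₂ = 0.322 × 74.83 = 24.1 → ξ₂ = 1.571 mol/s.
Outlet amounts (n = n₀ + Σ ν·ξ):
  A: 74.83 − 2(10.48) − 2(1.571) = 50.73
  E: 0 + 2(10.48) = 20.95
  D: 0 + 1(1.571) = 1.571
  B: 0 + 1(1.571) = 1.571
Total out = 74.83 mol/s; y_B = 1.571 / 74.83 = 0.021.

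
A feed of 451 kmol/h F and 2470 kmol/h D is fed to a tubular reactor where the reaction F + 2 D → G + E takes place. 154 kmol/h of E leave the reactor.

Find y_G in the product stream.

For E: n = n₀ + 1ξ → 154 = 0 + 1ξ, giving ξ = 154 kmol/h.
Outlet amounts (n = n₀ + ν ξ):
  F: 451 − 1(154) = 297
  D: 2470 − 2(154) = 2162
  G: 0 + 1(154) = 154
  E: 0 + 1(154) = 154
Total out = 2767 kmol/h; y_G = 154 / 2767 = 0.05566.

0.0557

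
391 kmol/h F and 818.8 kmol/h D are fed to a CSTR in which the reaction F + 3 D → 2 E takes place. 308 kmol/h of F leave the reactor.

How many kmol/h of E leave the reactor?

For F: n = n₀ − 1ξ → 308 = 391 − 1ξ, giving ξ = 83 kmol/h.
Outlet amounts (n = n₀ + ν ξ):
  F: 391 − 1(83) = 308
  D: 818.8 − 3(83) = 569.8
  E: 0 + 2(83) = 166

166 kmol/h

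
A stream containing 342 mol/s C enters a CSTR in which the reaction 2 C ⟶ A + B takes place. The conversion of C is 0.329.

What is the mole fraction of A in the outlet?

C reacted = 0.329 × 342 = 112.5 mol/s; ν_C = −2, so ξ = 112.5/2 = 56.26 mol/s.
Outlet amounts (n = n₀ + ν ξ):
  C: 342 − 2(56.26) = 229.5
  A: 0 + 1(56.26) = 56.26
  B: 0 + 1(56.26) = 56.26
Total out = 342 mol/s; y_A = 56.26 / 342 = 0.1645.

0.165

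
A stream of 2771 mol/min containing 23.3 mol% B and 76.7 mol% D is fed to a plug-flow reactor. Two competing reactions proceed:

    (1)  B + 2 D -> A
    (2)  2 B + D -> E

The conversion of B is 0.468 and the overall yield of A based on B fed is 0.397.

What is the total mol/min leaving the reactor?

Yield of A: 1ξ₁ / 645.6 = 0.397 → ξ₁ = 256.3 mol/min.
Conversion of B: 1ξ₁ + 2ξ₂ = 0.468 × 645.6 = 302.2 → ξ₂ = 22.92 mol/min.
Outlet amounts (n = n₀ + Σ ν·ξ):
  B: 645.6 − 1(256.3) − 2(22.92) = 343.5
  D: 2125 − 2(256.3) − 1(22.92) = 1590
  A: 0 + 1(256.3) = 256.3
  E: 0 + 1(22.92) = 22.92
Total out = 343.5 + 1590 + 256.3 + 22.92 = 2213 mol/min.

2210 mol/min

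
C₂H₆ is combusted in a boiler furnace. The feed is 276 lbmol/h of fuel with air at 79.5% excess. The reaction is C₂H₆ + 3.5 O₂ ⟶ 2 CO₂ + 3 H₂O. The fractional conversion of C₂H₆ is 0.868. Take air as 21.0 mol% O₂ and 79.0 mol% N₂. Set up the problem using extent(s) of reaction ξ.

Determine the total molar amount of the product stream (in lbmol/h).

Stoichiometric O₂ = 3.5 × 276 = 966 lbmol/h; O₂ fed = 966 × 1.795 = 1734 lbmol/h.
N₂ fed = 1734 × 79/21 = 6523 lbmol/h.
Fuel reacted = 0.868 × 276 → ξ = 239.6 lbmol/h.
Outlet (n = n₀ + ν ξ):
  C₂H₆: 276 − 1(239.6) = 36.43
  O₂: 1734 − 3.5(239.6) = 895.5
  N₂: 6523 (inert)
  CO₂: 0 + 2(239.6) = 479.1
  H₂O: 0 + 3(239.6) = 718.7
Total out = 36.43 + 895.5 + 6523 + 479.1 + 718.7 = 8653 lbmol/h.

8650 lbmol/h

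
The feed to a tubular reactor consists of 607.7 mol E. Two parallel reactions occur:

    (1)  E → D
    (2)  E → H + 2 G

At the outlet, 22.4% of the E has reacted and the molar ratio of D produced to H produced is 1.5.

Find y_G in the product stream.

0.152

Conversion of E: E consumed = 0.224 × 607.7 = 136.1 mol = 1ξ₁ + 1ξ₂.
Selectivity: 1ξ₁ / (1ξ₂) = 1.5 → ξ₁ = 1.5 ξ₂.
Substitute: (1·1.5 + 1) ξ₂ = 136.1 → ξ₂ = 54.45 mol, ξ₁ = 81.67 mol.
Outlet amounts (n = n₀ + Σ ν·ξ):
  E: 607.7 − 1(81.67) − 1(54.45) = 471.6
  D: 0 + 1(81.67) = 81.67
  H: 0 + 1(54.45) = 54.45
  G: 0 + 2(54.45) = 108.9
Total out = 716.6 mol; y_G = 108.9 / 716.6 = 0.152.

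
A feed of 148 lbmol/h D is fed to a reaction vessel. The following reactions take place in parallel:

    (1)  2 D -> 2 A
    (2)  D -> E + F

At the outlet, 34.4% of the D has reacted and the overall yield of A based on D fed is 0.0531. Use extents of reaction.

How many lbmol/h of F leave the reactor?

43.1 lbmol/h

Yield of A: 2ξ₁ / 148 = 0.0531 → ξ₁ = 3.929 lbmol/h.
Conversion of D: 2ξ₁ + 1ξ₂ = 0.344 × 148 = 50.91 → ξ₂ = 43.05 lbmol/h.
Outlet amounts (n = n₀ + Σ ν·ξ):
  D: 148 − 2(3.929) − 1(43.05) = 97.09
  A: 0 + 2(3.929) = 7.859
  E: 0 + 1(43.05) = 43.05
  F: 0 + 1(43.05) = 43.05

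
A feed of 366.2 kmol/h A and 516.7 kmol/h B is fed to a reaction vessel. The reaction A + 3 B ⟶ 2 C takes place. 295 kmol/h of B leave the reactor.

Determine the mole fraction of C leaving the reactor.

For B: n = n₀ − 3ξ → 295 = 516.7 − 3ξ, giving ξ = 73.9 kmol/h.
Outlet amounts (n = n₀ + ν ξ):
  A: 366.2 − 1(73.9) = 292.3
  B: 516.7 − 3(73.9) = 295
  C: 0 + 2(73.9) = 147.8
Total out = 735.1 kmol/h; y_C = 147.8 / 735.1 = 0.2011.

0.201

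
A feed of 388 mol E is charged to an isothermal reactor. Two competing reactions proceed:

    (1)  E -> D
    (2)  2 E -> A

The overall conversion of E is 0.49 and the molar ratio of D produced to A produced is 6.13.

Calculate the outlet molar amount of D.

Conversion of E: E consumed = 0.49 × 388 = 190.1 mol = 1ξ₁ + 2ξ₂.
Selectivity: 1ξ₁ / (1ξ₂) = 6.13 → ξ₁ = 6.13 ξ₂.
Substitute: (1·6.13 + 2) ξ₂ = 190.1 → ξ₂ = 23.38 mol, ξ₁ = 143.4 mol.
Outlet amounts (n = n₀ + Σ ν·ξ):
  E: 388 − 1(143.4) − 2(23.38) = 197.9
  D: 0 + 1(143.4) = 143.4
  A: 0 + 1(23.38) = 23.38

143 mol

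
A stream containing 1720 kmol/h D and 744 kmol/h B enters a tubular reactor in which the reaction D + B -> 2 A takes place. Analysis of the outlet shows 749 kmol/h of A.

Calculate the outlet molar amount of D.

For A: n = n₀ + 2ξ → 749 = 0 + 2ξ, giving ξ = 374.5 kmol/h.
Outlet amounts (n = n₀ + ν ξ):
  D: 1720 − 1(374.5) = 1346
  B: 744 − 1(374.5) = 369.5
  A: 0 + 2(374.5) = 749

1350 kmol/h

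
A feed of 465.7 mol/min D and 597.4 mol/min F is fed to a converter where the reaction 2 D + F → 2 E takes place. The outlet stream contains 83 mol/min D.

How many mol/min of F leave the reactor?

For D: n = n₀ − 2ξ → 83 = 465.7 − 2ξ, giving ξ = 191.3 mol/min.
Outlet amounts (n = n₀ + ν ξ):
  D: 465.7 − 2(191.3) = 83
  F: 597.4 − 1(191.3) = 406
  E: 0 + 2(191.3) = 382.7

406 mol/min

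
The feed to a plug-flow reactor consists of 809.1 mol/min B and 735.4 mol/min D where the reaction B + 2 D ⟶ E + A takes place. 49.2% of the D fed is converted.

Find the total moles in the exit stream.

1360 mol/min

D reacted = 0.492 × 735.4 = 361.8 mol/min; ν_D = −2, so ξ = 361.8/2 = 180.9 mol/min.
Outlet amounts (n = n₀ + ν ξ):
  B: 809.1 − 1(180.9) = 628.2
  D: 735.4 − 2(180.9) = 373.6
  E: 0 + 1(180.9) = 180.9
  A: 0 + 1(180.9) = 180.9
Total out = 628.2 + 373.6 + 180.9 + 180.9 = 1364 mol/min.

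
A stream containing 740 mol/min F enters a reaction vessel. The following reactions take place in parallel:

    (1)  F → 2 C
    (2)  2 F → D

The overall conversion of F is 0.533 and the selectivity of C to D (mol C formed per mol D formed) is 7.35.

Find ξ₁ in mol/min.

ξ₁ = 255 mol/min

Conversion of F: F consumed = 0.533 × 740 = 394.4 mol/min = 1ξ₁ + 2ξ₂.
Selectivity: 2ξ₁ / (1ξ₂) = 7.35 → ξ₁ = 3.675 ξ₂.
Substitute: (1·3.675 + 2) ξ₂ = 394.4 → ξ₂ = 69.5 mol/min, ξ₁ = 255.4 mol/min.
Outlet amounts (n = n₀ + Σ ν·ξ):
  F: 740 − 1(255.4) − 2(69.5) = 345.6
  C: 0 + 2(255.4) = 510.8
  D: 0 + 1(69.5) = 69.5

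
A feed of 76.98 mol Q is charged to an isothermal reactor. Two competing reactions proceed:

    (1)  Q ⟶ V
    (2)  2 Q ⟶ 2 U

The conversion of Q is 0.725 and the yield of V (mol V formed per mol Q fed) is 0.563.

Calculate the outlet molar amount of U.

Yield of V: 1ξ₁ / 76.98 = 0.563 → ξ₁ = 43.34 mol.
Conversion of Q: 1ξ₁ + 2ξ₂ = 0.725 × 76.98 = 55.81 → ξ₂ = 6.235 mol.
Outlet amounts (n = n₀ + Σ ν·ξ):
  Q: 76.98 − 1(43.34) − 2(6.235) = 21.17
  V: 0 + 1(43.34) = 43.34
  U: 0 + 2(6.235) = 12.47

12.5 mol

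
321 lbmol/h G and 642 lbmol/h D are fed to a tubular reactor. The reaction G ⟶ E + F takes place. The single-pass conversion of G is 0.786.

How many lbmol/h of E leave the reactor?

G reacted = 0.786 × 321 = 252.3 lbmol/h; ν_G = −1, so ξ = 252.3/1 = 252.3 lbmol/h.
Outlet amounts (n = n₀ + ν ξ):
  G: 321 − 1(252.3) = 68.69
  E: 0 + 1(252.3) = 252.3
  F: 0 + 1(252.3) = 252.3
  D: 642 (inert)

252 lbmol/h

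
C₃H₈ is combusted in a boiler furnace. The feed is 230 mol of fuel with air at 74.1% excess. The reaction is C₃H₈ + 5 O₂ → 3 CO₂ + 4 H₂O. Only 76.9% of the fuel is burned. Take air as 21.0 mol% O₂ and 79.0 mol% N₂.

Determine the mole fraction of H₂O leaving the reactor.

0.0712

Stoichiometric O₂ = 5 × 230 = 1150 mol; O₂ fed = 1150 × 1.741 = 2002 mol.
N₂ fed = 2002 × 79/21 = 7532 mol.
Fuel reacted = 0.769 × 230 → ξ = 176.9 mol.
Outlet (n = n₀ + ν ξ):
  C₃H₈: 230 − 1(176.9) = 53.13
  O₂: 2002 − 5(176.9) = 1118
  N₂: 7532 (inert)
  CO₂: 0 + 3(176.9) = 530.6
  H₂O: 0 + 4(176.9) = 707.5
Total out = 9941 mol; y_H₂O = 707.5 / 9941 = 0.07117.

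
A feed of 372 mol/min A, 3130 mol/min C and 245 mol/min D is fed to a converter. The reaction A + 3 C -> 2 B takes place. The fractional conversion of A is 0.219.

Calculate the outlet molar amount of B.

163 mol/min

A reacted = 0.219 × 372 = 81.47 mol/min; ν_A = −1, so ξ = 81.47/1 = 81.47 mol/min.
Outlet amounts (n = n₀ + ν ξ):
  A: 372 − 1(81.47) = 290.5
  C: 3130 − 3(81.47) = 2886
  B: 0 + 2(81.47) = 162.9
  D: 245 (inert)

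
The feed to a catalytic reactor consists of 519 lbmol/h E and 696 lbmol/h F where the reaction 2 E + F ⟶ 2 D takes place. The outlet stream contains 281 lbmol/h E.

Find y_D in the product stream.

0.217

For E: n = n₀ − 2ξ → 281 = 519 − 2ξ, giving ξ = 119 lbmol/h.
Outlet amounts (n = n₀ + ν ξ):
  E: 519 − 2(119) = 281
  F: 696 − 1(119) = 577
  D: 0 + 2(119) = 238
Total out = 1096 lbmol/h; y_D = 238 / 1096 = 0.2172.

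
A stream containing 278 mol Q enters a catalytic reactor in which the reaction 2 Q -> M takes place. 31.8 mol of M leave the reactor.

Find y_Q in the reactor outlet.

0.871

For M: n = n₀ + 1ξ → 31.8 = 0 + 1ξ, giving ξ = 31.8 mol.
Outlet amounts (n = n₀ + ν ξ):
  Q: 278 − 2(31.8) = 214.4
  M: 0 + 1(31.8) = 31.8
Total out = 246.2 mol; y_Q = 214.4 / 246.2 = 0.8708.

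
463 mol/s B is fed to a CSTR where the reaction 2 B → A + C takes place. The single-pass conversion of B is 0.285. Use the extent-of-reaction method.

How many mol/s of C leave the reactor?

66 mol/s

B reacted = 0.285 × 463 = 132 mol/s; ν_B = −2, so ξ = 132/2 = 65.98 mol/s.
Outlet amounts (n = n₀ + ν ξ):
  B: 463 − 2(65.98) = 331
  A: 0 + 1(65.98) = 65.98
  C: 0 + 1(65.98) = 65.98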